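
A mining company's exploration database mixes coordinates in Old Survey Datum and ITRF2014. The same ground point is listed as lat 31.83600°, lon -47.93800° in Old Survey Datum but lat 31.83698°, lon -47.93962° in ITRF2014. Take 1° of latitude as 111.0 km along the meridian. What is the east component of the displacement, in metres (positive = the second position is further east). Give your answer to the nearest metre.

ΔE = -153 m

Δφ = 31.83698° − 31.83600° = +0.00098°; Δλ = -47.93962° − -47.93800° = -0.00162°.
ΔN = Δφ × 111000 = 108.8 m; ΔE = Δλ × 111000 × cos(31.83600°) = -0.00162 × 111000 × 0.849561 = -152.8 m.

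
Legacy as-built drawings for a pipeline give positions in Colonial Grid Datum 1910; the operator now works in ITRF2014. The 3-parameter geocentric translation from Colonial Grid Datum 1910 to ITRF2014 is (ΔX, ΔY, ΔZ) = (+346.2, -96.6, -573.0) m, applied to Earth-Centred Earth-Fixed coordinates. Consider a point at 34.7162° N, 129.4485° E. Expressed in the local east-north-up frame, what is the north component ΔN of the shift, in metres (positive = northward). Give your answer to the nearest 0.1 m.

The local north axis is (−sin φ cos λ, −sin φ sin λ, cos φ), giving ΔN = 125.276 + 42.482 − 470.996 = -303.24 m.

ΔN = -303.2 m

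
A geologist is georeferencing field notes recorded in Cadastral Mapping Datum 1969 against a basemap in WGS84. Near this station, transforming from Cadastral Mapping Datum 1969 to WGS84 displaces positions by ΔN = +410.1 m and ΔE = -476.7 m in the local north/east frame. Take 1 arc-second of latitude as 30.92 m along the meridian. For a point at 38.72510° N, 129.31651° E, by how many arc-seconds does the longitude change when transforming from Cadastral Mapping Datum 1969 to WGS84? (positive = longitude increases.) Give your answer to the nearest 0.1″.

At latitude 38.72510°, cos φ = 0.780156.
1″ of longitude at this latitude = 30.92 × cos φ = 24.1224 m, so Δλ = -476.7 / 24.1224 = -19.762″.

Δλ = -19.8″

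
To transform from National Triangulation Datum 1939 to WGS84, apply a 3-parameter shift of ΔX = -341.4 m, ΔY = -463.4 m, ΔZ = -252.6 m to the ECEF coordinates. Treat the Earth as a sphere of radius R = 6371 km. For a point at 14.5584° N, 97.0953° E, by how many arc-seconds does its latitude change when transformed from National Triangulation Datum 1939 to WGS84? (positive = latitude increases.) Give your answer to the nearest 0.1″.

sin φ = 0.251367, cos φ = 0.967892, sin λ = 0.992342, cos λ = -0.123520.
North component: ΔN = −sin φ cos λ·ΔX − sin φ sin λ·ΔY + cos φ·ΔZ = −(0.251367)(-0.123520)(-341.4) − (0.251367)(0.992342)(-463.4) + (0.967892)(-252.6) = -139.50 m.
1° of latitude spans πR/180 = 111195 m, so Δφ = -139.50 / 111195 × 3600 = -4.516″.

Δφ = -4.5″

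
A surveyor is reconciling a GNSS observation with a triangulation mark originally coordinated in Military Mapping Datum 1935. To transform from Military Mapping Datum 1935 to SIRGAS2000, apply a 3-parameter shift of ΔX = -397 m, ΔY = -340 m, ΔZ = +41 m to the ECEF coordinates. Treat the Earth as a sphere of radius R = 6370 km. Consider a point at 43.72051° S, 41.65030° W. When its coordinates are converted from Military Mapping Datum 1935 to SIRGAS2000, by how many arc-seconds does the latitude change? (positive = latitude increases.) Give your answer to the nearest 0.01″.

Δφ = -0.62″

sin φ = -0.691141, cos φ = 0.722720, sin λ = -0.664582, cos λ = 0.747215.
North component: ΔN = −sin φ cos λ·ΔX − sin φ sin λ·ΔY + cos φ·ΔZ = −(-0.691141)(0.747215)(-397) − (-0.691141)(-0.664582)(-340) + (0.722720)(41) = -19.22 m.
1° of latitude spans πR/180 = 111177 m, so Δφ = -19.22 / 111177 × 3600 = -0.622″.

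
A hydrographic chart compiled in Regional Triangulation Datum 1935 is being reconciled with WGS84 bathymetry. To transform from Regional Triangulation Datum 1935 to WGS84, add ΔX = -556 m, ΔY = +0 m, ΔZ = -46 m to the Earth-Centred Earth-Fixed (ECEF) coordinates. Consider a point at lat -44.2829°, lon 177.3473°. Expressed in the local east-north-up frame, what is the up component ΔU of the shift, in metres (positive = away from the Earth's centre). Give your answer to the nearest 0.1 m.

ΔU = 429.7 m

At φ = -44.2829°, λ = 177.3473°: sin φ = -0.698202, cos φ = 0.715901, sin λ = 0.046282, cos λ = -0.998928.
ΔU = cos φ cos λ·ΔX + cos φ sin λ·ΔY + sin φ·ΔZ = (0.715901)(-0.998928)(-556) + (0.715901)(0.046282)(0) + (-0.698202)(-46) = 429.73 m.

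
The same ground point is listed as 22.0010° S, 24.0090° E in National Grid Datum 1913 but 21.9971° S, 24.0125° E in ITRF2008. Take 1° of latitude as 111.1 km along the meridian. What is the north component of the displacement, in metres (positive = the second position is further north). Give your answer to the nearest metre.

Δφ = -21.9971° − -22.0010° = +0.0039°; Δλ = 24.0125° − 24.0090° = +0.0035°.
ΔN = Δφ × 111100 = 433.3 m; ΔE = Δλ × 111100 × cos(-22.0010°) = +0.0035 × 111100 × 0.927177 = 360.5 m.

ΔN = 433 m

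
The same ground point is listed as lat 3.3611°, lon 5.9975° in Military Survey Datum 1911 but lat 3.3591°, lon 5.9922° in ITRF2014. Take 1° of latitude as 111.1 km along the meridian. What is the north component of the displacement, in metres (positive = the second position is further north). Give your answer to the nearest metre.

Δφ = 3.3591° − 3.3611° = -0.0020°; Δλ = 5.9922° − 5.9975° = -0.0053°.
ΔN = Δφ × 111100 = -222.2 m; ΔE = Δλ × 111100 × cos(3.3611°) = -0.0053 × 111100 × 0.998280 = -587.8 m.

ΔN = -222 m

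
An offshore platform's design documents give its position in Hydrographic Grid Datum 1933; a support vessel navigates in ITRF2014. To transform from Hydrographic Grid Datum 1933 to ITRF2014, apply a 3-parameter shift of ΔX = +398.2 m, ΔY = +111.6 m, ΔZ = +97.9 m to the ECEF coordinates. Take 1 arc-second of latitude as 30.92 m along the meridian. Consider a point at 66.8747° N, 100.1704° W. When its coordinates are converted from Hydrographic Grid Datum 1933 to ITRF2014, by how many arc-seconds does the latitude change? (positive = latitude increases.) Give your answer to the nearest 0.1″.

sin φ = 0.919648, cos φ = 0.392743, sin λ = -0.984287, cos λ = -0.176576.
North component: ΔN = −sin φ cos λ·ΔX − sin φ sin λ·ΔY + cos φ·ΔZ = −(0.919648)(-0.176576)(398.2) − (0.919648)(-0.984287)(111.6) + (0.392743)(97.9) = 204.13 m.
1° of latitude spans 3600 × 30.92 = 111312 m, so Δφ = 204.13 / 111312 × 3600 = 6.602″.

Δφ = 6.6″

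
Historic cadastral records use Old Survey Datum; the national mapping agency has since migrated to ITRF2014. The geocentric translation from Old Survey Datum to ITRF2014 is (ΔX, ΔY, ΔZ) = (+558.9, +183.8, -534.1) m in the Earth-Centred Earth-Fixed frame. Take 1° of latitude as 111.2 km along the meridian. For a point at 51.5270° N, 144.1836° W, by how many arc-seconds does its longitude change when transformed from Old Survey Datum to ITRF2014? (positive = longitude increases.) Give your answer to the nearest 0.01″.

sin φ = 0.782901, cos φ = 0.622146, sin λ = -0.585190, cos λ = -0.810896.
East component: ΔE = −sin λ·ΔX + cos λ·ΔY = −(-0.585190)(558.9) + (-0.810896)(183.8) = 178.02 m.
1° of latitude spans 111200 m; at latitude φ, 1° of longitude spans that × cos φ = 69182.6 m, so Δλ = 178.02 / 69182.6 × 3600 = 9.263″.

Δλ = 9.26″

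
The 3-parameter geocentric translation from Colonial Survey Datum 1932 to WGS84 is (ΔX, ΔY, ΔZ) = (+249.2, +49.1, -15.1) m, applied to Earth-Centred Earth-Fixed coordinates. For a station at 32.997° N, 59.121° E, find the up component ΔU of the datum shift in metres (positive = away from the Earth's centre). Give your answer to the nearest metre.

The local up (radial) axis is (cos φ cos λ, cos φ sin λ, sin φ), giving ΔU = 107.266 + 35.343 − 8.223 = 134.39 m.

ΔU = 134 m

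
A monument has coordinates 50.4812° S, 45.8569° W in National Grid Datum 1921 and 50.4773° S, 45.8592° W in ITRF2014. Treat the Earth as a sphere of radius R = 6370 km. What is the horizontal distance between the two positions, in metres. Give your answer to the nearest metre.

463 m

Δφ = -50.4773° − -50.4812° = +0.0039°; Δλ = -45.8592° − -45.8569° = -0.0023°.
1° along a meridian = πR/180 = 111177 m.
ΔN = Δφ × 111177 = 433.6 m; ΔE = Δλ × 111177 × cos(-50.4812°) = -0.0023 × 111177 × 0.636331 = -162.7 m.
Distance = √(ΔE² + ΔN²) = √((-162.7)² + 433.6²) = 463.1 m.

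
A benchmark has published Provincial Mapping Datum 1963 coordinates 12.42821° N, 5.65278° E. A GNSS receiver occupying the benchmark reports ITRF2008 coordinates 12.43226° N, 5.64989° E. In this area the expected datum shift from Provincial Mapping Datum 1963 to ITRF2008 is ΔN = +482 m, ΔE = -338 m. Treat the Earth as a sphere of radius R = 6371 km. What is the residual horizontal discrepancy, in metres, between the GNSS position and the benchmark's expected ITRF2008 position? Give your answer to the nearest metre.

Observed coordinate differences: Δφ = +0.00405°, Δλ = -0.00289°.
Converting to metres (1° lat = 111195 m, cos φ = 0.976566): observed ΔN = 450.3 m, observed ΔE = -313.8 m.
Subtracting the expected shift leaves a residual of 450.3 − (482) = -31.7 m north and -313.8 − (-338) = 24.2 m east.
Residual distance = √((-31.7)² + 24.2²) = 39.8 m.

40 m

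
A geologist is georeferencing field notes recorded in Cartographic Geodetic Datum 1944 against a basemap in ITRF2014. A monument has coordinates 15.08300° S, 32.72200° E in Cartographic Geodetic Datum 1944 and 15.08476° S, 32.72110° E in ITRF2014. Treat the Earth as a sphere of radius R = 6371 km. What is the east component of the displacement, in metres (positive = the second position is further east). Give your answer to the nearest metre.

ΔE = -97 m

Δφ = -15.08476° − -15.08300° = -0.00176°; Δλ = 32.72110° − 32.72200° = -0.00090°.
1° along a meridian = πR/180 = 111195 m.
ΔN = Δφ × 111195 = -195.7 m; ΔE = Δλ × 111195 × cos(-15.08300°) = -0.00090 × 111195 × 0.965550 = -96.6 m.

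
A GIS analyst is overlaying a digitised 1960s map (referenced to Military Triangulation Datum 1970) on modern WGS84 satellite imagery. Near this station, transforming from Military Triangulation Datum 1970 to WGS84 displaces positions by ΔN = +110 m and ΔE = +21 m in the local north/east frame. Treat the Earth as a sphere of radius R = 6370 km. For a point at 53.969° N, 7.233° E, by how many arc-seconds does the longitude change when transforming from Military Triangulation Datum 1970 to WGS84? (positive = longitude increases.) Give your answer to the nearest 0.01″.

At latitude 53.969°, cos φ = 0.588223.
One radian of longitude at latitude φ spans R cos φ, so Δλ = ΔE / (R cos φ) = 21.0 / (6370000 × 0.588223) = 5.6045e-06 rad = 1.156″.

Δλ = 1.16″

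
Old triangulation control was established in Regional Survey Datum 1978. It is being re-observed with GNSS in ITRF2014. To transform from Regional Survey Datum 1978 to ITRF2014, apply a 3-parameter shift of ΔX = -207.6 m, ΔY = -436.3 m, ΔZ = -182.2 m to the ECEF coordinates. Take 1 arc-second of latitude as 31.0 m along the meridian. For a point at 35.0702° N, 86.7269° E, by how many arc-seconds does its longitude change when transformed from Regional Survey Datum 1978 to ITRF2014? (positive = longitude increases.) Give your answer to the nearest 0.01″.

sin φ = 0.574580, cos φ = 0.818449, sin λ = 0.998369, cos λ = 0.057095.
East component: ΔE = −sin λ·ΔX + cos λ·ΔY = −(0.998369)(-207.6) + (0.057095)(-436.3) = 182.35 m.
1° of latitude spans 3600 × 31.00 = 111600 m; at latitude φ, 1° of longitude spans that × cos φ = 91338.9 m, so Δλ = 182.35 / 91338.9 × 3600 = 7.187″.

Δλ = 7.19″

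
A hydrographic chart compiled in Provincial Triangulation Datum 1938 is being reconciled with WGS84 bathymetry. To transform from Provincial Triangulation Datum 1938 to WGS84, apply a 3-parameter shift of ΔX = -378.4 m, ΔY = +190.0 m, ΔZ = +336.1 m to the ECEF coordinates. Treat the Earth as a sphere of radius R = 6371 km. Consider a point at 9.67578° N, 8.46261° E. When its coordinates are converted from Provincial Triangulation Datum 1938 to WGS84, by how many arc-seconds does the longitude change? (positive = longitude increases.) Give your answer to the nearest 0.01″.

sin φ = 0.168073, cos φ = 0.985775, sin λ = 0.147164, cos λ = 0.989112.
East component: ΔE = −sin λ·ΔX + cos λ·ΔY = −(0.147164)(-378.4) + (0.989112)(190.0) = 243.62 m.
1° of latitude spans πR/180 = 111195 m; at latitude φ, 1° of longitude spans that × cos φ = 109613.1 m, so Δλ = 243.62 / 109613.1 × 3600 = 8.001″.

Δλ = 8.00″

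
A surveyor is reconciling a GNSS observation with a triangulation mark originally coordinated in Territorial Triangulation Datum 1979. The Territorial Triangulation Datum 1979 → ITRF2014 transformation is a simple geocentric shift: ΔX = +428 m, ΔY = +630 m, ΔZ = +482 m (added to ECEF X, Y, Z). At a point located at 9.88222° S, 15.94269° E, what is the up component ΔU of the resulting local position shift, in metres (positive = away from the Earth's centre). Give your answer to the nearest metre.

ΔU = 493 m

At φ = -9.88222°, λ = 15.94269°: sin φ = -0.171623, cos φ = 0.985163, sin λ = 0.274676, cos λ = 0.961537.
ΔU = cos φ cos λ·ΔX + cos φ sin λ·ΔY + sin φ·ΔZ = (0.985163)(0.961537)(428) + (0.985163)(0.274676)(630) + (-0.171623)(482) = 493.19 m.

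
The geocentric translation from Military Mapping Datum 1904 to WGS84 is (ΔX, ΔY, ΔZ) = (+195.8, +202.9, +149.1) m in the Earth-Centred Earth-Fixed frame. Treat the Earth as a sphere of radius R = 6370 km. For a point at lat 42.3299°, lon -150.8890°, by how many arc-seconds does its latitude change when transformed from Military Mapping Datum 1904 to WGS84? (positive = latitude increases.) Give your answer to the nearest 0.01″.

Δφ = 9.45″

sin φ = 0.673398, cos φ = 0.739280, sin λ = -0.486503, cos λ = -0.873679.
North component: ΔN = −sin φ cos λ·ΔX − sin φ sin λ·ΔY + cos φ·ΔZ = −(0.673398)(-0.873679)(195.8) − (0.673398)(-0.486503)(202.9) + (0.739280)(149.1) = 291.89 m.
1° of latitude spans πR/180 = 111177 m, so Δφ = 291.89 / 111177 × 3600 = 9.452″.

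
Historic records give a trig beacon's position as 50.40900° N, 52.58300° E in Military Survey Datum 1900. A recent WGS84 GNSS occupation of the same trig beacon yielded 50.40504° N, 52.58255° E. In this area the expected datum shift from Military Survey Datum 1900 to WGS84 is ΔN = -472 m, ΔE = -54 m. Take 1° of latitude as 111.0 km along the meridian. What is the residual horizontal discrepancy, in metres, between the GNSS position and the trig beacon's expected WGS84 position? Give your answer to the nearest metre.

39 m

Observed coordinate differences: Δφ = -0.00396°, Δλ = -0.00045°.
Converting to metres (1° lat = 111000 m, cos φ = 0.637303): observed ΔN = -439.6 m, observed ΔE = -31.8 m.
Subtracting the expected shift leaves a residual of -439.6 − (-472) = 32.4 m north and -31.8 − (-54) = 22.2 m east.
Residual distance = √(32.4² + 22.2²) = 39.3 m.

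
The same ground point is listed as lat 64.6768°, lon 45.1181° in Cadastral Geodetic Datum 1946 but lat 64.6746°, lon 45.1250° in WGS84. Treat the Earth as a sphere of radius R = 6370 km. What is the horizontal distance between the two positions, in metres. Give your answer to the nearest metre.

Δφ = 64.6746° − 64.6768° = -0.0022°; Δλ = 45.1250° − 45.1181° = +0.0069°.
1° along a meridian = πR/180 = 111177 m.
ΔN = Δφ × 111177 = -244.6 m; ΔE = Δλ × 111177 × cos(64.6768°) = +0.0069 × 111177 × 0.427724 = 328.1 m.
Distance = √(ΔE² + ΔN²) = √(328.1² + (-244.6)²) = 409.3 m.

409 m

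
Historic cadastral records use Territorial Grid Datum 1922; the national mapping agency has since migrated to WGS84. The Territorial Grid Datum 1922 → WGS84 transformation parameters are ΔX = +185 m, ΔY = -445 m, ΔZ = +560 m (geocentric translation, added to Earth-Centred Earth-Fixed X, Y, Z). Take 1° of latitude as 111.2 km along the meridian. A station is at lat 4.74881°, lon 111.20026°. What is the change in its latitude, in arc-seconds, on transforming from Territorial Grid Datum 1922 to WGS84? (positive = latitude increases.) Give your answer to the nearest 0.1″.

Δφ = 19.4″

sin φ = 0.082788, cos φ = 0.996567, sin λ = 0.932322, cos λ = -0.361629.
North component: ΔN = −sin φ cos λ·ΔX − sin φ sin λ·ΔY + cos φ·ΔZ = −(0.082788)(-0.361629)(185) − (0.082788)(0.932322)(-445) + (0.996567)(560) = 597.96 m.
1° of latitude spans 111200 m, so Δφ = 597.96 / 111200 × 3600 = 19.359″.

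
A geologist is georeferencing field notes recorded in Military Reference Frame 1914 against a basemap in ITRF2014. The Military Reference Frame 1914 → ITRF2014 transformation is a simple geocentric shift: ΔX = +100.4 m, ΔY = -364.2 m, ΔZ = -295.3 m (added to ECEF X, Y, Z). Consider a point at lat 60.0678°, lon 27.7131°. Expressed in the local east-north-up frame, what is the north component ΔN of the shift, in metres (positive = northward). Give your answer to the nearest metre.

The local north axis is (−sin φ cos λ, −sin φ sin λ, cos φ), giving ΔN = -77.027 + 146.778 − 147.347 = -77.60 m.

ΔN = -78 m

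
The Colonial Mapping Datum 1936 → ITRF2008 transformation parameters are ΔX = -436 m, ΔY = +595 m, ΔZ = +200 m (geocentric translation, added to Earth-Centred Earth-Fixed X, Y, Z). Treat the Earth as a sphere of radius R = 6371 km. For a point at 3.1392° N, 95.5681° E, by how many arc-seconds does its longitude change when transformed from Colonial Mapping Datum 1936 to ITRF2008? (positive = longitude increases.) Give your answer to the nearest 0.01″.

sin φ = 0.054762, cos φ = 0.998499, sin λ = 0.995282, cos λ = -0.097029.
East component: ΔE = −sin λ·ΔX + cos λ·ΔY = −(0.995282)(-436) + (-0.097029)(595) = 376.21 m.
1° of latitude spans πR/180 = 111195 m; at latitude φ, 1° of longitude spans that × cos φ = 111028.1 m, so Δλ = 376.21 / 111028.1 × 3600 = 12.198″.

Δλ = 12.20″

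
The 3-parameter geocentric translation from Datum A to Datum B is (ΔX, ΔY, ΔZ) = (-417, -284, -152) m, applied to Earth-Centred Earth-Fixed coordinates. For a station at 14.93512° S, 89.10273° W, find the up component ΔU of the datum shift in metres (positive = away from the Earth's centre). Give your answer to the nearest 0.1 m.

The local up (radial) axis is (cos φ cos λ, cos φ sin λ, sin φ), giving ΔU = -6.309 + 274.372 + 39.174 = 307.24 m.

ΔU = 307.2 m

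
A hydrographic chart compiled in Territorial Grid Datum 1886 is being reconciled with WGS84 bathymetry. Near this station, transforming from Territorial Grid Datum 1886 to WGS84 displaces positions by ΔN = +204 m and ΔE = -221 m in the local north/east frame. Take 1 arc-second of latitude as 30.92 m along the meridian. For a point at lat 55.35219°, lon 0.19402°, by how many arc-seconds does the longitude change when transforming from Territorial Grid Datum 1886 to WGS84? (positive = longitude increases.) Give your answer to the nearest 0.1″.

Δλ = -12.6″

At latitude 55.35219°, cos φ = 0.568530.
1″ of longitude at this latitude = 30.92 × cos φ = 17.5790 m, so Δλ = -221.0 / 17.5790 = -12.572″.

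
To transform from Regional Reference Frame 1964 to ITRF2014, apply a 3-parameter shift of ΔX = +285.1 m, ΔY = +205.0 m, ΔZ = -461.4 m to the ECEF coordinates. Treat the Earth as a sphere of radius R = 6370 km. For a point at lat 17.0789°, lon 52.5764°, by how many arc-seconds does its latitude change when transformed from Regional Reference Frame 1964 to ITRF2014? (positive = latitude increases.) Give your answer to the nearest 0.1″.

Δφ = -17.5″

sin φ = 0.293688, cos φ = 0.955901, sin λ = 0.794164, cos λ = 0.607703.
North component: ΔN = −sin φ cos λ·ΔX − sin φ sin λ·ΔY + cos φ·ΔZ = −(0.293688)(0.607703)(285.1) − (0.293688)(0.794164)(205.0) + (0.955901)(-461.4) = -539.75 m.
1° of latitude spans πR/180 = 111177 m, so Δφ = -539.75 / 111177 × 3600 = -17.477″.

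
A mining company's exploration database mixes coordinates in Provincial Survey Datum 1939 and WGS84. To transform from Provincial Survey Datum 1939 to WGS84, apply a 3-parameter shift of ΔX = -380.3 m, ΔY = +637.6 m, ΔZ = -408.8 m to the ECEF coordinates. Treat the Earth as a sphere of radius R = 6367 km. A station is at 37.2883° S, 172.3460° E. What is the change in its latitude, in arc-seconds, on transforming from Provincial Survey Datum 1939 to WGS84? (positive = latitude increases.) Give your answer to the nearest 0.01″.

sin φ = -0.605826, cos φ = 0.795597, sin λ = 0.133191, cos λ = -0.991090.
North component: ΔN = −sin φ cos λ·ΔX − sin φ sin λ·ΔY + cos φ·ΔZ = −(-0.605826)(-0.991090)(-380.3) − (-0.605826)(0.133191)(637.6) + (0.795597)(-408.8) = -45.45 m.
1° of latitude spans πR/180 = 111125 m, so Δφ = -45.45 / 111125 × 3600 = -1.472″.

Δφ = -1.47″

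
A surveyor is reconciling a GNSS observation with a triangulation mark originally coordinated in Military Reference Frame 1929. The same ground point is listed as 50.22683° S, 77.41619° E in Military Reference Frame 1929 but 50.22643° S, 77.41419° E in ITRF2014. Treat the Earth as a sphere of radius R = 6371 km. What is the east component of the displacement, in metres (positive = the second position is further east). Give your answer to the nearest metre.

ΔE = -142 m

Δφ = -50.22643° − -50.22683° = +0.00040°; Δλ = 77.41419° − 77.41619° = -0.00200°.
1° along a meridian = πR/180 = 111195 m.
ΔN = Δφ × 111195 = 44.5 m; ΔE = Δλ × 111195 × cos(-50.22683°) = -0.00200 × 111195 × 0.639750 = -142.3 m.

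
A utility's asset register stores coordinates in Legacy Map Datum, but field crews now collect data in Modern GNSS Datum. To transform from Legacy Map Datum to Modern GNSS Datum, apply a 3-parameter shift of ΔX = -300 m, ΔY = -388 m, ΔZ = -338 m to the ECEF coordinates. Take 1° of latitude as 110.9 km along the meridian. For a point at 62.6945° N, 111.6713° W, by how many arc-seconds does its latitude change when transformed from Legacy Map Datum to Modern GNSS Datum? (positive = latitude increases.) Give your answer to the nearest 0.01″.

Δφ = -18.63″

sin φ = 0.888573, cos φ = 0.458735, sin λ = -0.929318, cos λ = -0.369281.
North component: ΔN = −sin φ cos λ·ΔX − sin φ sin λ·ΔY + cos φ·ΔZ = −(0.888573)(-0.369281)(-300) − (0.888573)(-0.929318)(-388) + (0.458735)(-338) = -573.89 m.
1° of latitude spans 110900 m, so Δφ = -573.89 / 110900 × 3600 = -18.629″.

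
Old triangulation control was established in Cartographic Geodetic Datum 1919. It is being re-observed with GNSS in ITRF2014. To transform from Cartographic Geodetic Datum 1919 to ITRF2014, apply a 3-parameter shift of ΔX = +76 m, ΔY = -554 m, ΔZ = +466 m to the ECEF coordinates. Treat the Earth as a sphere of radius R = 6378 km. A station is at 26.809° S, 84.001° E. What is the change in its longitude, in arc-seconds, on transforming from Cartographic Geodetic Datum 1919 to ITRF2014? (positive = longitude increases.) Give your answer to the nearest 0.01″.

sin φ = -0.451018, cos φ = 0.892515, sin λ = 0.994524, cos λ = 0.104511.
East component: ΔE = −sin λ·ΔX + cos λ·ΔY = −(0.994524)(76) + (0.104511)(-554) = -133.48 m.
1° of latitude spans πR/180 = 111317 m; at latitude φ, 1° of longitude spans that × cos φ = 99352.2 m, so Δλ = -133.48 / 99352.2 × 3600 = -4.837″.

Δλ = -4.84″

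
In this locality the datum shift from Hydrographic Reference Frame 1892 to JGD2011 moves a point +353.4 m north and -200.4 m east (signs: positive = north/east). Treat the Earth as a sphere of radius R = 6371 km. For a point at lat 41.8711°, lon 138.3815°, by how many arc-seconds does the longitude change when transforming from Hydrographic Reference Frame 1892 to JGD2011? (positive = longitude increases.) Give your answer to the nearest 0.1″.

Δλ = -8.7″

At latitude 41.8711°, cos φ = 0.744648.
One radian of longitude at latitude φ spans R cos φ, so Δλ = ΔE / (R cos φ) = -200.4 / (6371000 × 0.744648) = -4.2241e-05 rad = -8.713″.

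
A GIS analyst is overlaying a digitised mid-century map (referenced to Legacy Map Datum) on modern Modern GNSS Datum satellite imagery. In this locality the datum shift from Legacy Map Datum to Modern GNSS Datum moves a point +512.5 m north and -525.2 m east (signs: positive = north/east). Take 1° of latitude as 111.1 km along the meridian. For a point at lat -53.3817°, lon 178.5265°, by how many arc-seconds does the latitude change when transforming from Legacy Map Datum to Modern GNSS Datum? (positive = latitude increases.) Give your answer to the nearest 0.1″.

Δφ = 16.6″

1° of latitude = 111.1 km, so Δφ = 512.5 / 111100 = 0.0046130° = 16.607″.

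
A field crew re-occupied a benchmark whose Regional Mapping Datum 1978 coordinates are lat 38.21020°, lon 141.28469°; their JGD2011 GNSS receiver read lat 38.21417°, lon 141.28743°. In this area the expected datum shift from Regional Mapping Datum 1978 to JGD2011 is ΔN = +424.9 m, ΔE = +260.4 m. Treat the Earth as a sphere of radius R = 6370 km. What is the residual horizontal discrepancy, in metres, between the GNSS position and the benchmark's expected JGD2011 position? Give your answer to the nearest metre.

Observed coordinate differences: Δφ = +0.00397°, Δλ = +0.00274°.
Converting to metres (1° lat = 111177 m, cos φ = 0.785747): observed ΔN = 441.4 m, observed ΔE = 239.4 m.
Subtracting the expected shift leaves a residual of 441.4 − (424.9) = 16.5 m north and 239.4 − (260.4) = -21.0 m east.
Residual distance = √(16.5² + (-21.0)²) = 26.7 m.

27 m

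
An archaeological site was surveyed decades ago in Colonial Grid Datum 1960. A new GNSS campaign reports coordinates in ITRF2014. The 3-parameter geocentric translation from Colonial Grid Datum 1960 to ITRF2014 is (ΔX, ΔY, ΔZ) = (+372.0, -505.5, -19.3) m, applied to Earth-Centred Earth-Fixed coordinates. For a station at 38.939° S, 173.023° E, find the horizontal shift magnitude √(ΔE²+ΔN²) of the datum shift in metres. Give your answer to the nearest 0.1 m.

538.6 m

The local east axis at (φ, λ) is (−sin λ, cos λ, 0), so ΔE = −sin(173.023°)·372.0 + cos(173.023°)·(-505.5) = 456.57 m.
The local north axis is (−sin φ cos λ, −sin φ sin λ, cos φ), giving ΔN = -232.068 − 38.592 − 15.012 = -285.67 m.
Horizontal magnitude = √(ΔE² + ΔN²) = √(456.57² + (-285.67)²) = 538.58 m.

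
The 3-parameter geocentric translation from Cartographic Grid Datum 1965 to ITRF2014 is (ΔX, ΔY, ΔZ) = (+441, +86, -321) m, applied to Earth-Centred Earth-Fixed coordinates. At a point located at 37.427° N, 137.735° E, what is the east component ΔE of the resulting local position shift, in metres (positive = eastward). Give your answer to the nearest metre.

ΔE = -360 m

At φ = 37.427°, λ = 137.735°: sin φ = 0.607750, cos φ = 0.794128, sin λ = 0.672561, cos λ = -0.740042.
ΔE = −sin λ·ΔX + cos λ·ΔY = −(0.672561)·(441) + (-0.740042)·(86) = -360.24 m.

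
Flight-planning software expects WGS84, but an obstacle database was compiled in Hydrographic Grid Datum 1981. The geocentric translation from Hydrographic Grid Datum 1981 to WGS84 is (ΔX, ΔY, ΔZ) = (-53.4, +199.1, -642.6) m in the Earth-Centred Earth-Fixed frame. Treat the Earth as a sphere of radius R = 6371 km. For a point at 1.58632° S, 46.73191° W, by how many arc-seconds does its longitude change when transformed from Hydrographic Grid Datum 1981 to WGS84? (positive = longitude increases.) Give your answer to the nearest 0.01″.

Δλ = 3.16″

sin φ = -0.027683, cos φ = 0.999617, sin λ = -0.728155, cos λ = 0.685413.
East component: ΔE = −sin λ·ΔX + cos λ·ΔY = −(-0.728155)(-53.4) + (0.685413)(199.1) = 97.58 m.
1° of latitude spans πR/180 = 111195 m; at latitude φ, 1° of longitude spans that × cos φ = 111152.3 m, so Δλ = 97.58 / 111152.3 × 3600 = 3.160″.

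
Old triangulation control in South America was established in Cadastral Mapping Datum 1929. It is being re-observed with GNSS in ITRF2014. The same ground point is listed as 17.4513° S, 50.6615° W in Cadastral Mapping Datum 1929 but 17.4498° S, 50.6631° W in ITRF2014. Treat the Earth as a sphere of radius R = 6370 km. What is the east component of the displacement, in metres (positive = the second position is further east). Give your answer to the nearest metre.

Δφ = -17.4498° − -17.4513° = +0.0015°; Δλ = -50.6631° − -50.6615° = -0.0016°.
1° along a meridian = πR/180 = 111177 m.
ΔN = Δφ × 111177 = 166.8 m; ΔE = Δλ × 111177 × cos(-17.4513°) = -0.0016 × 111177 × 0.953972 = -169.7 m.

ΔE = -170 m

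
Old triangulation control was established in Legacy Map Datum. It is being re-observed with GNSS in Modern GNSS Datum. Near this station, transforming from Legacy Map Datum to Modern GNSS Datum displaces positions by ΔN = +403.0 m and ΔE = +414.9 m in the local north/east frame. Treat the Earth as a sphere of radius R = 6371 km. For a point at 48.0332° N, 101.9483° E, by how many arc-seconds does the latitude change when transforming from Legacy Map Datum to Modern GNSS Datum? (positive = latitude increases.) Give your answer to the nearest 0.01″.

Δφ = 13.05″

On a sphere of radius R, 1 rad of latitude = R, so Δφ = ΔN / R = 403.0 / 6371000 = 6.3255e-05 rad = 13.047″.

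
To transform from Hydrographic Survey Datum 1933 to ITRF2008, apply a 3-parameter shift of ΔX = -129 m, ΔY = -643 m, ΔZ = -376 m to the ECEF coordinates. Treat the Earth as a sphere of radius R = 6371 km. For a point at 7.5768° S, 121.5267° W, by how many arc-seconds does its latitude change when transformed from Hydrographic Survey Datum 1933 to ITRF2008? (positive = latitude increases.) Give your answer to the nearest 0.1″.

sin φ = -0.131855, cos φ = 0.991269, sin λ = -0.852397, cos λ = -0.522896.
North component: ΔN = −sin φ cos λ·ΔX − sin φ sin λ·ΔY + cos φ·ΔZ = −(-0.131855)(-0.522896)(-129) − (-0.131855)(-0.852397)(-643) + (0.991269)(-376) = -291.55 m.
1° of latitude spans πR/180 = 111195 m, so Δφ = -291.55 / 111195 × 3600 = -9.439″.

Δφ = -9.4″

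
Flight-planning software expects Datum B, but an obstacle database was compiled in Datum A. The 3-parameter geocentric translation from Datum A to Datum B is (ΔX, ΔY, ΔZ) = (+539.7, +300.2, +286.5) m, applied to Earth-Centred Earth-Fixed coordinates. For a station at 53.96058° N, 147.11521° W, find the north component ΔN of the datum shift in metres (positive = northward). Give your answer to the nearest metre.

At φ = 53.96058°, λ = -147.11521°: sin φ = 0.808612, cos φ = 0.588342, sin λ = -0.542952, cos λ = -0.839764.
ΔN = −sin φ cos λ·ΔX − sin φ sin λ·ΔY + cos φ·ΔZ = −(0.808612)(-0.839764)(539.7) − (0.808612)(-0.542952)(300.2) + (0.588342)(286.5) = 666.84 m.

ΔN = 667 m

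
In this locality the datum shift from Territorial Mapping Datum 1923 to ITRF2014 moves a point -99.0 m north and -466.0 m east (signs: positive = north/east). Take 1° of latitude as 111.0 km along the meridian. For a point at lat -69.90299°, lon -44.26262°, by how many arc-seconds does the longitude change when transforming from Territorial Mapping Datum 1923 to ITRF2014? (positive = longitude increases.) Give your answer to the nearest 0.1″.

Δλ = -44.0″

At latitude -69.90299°, cos φ = 0.343611.
1° of longitude at this latitude = 111.0 × cos φ = 38.14 km, so Δλ = -466.0 / 38140.8 = -0.0122179° = -43.984″.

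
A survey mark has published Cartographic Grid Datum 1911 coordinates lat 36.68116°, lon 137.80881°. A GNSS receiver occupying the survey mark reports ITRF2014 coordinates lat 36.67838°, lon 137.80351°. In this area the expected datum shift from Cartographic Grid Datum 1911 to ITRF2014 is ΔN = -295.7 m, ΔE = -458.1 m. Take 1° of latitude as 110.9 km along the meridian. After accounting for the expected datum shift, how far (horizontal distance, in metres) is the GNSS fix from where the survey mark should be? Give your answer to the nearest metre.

18 m

Observed coordinate differences: Δφ = -0.00278°, Δλ = -0.00530°.
Converting to metres (1° lat = 110900 m, cos φ = 0.801972): observed ΔN = -308.3 m, observed ΔE = -471.4 m.
Subtracting the expected shift leaves a residual of -308.3 − (-295.7) = -12.6 m north and -471.4 − (-458.1) = -13.3 m east.
Residual distance = √((-12.6)² + (-13.3)²) = 18.3 m.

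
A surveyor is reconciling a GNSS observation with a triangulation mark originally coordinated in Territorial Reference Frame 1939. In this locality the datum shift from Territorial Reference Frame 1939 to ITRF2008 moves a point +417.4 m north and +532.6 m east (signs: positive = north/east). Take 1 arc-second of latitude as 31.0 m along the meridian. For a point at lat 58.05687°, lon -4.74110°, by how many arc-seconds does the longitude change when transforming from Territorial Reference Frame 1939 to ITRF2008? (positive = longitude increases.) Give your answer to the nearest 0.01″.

At latitude 58.05687°, cos φ = 0.529077.
1″ of longitude at this latitude = 31.00 × cos φ = 16.4014 m, so Δλ = 532.6 / 16.4014 = 32.473″.

Δλ = 32.47″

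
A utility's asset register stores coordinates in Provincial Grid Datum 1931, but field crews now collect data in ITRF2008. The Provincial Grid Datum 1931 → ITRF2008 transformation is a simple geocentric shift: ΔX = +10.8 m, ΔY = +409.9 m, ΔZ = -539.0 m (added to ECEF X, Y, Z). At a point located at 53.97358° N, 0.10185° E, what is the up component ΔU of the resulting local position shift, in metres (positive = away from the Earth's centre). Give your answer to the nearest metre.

At φ = 53.97358°, λ = 0.10185°: sin φ = 0.808746, cos φ = 0.588158, sin λ = 0.001778, cos λ = 0.999998.
ΔU = cos φ cos λ·ΔX + cos φ sin λ·ΔY + sin φ·ΔZ = (0.588158)(0.999998)(10.8) + (0.588158)(0.001778)(409.9) + (0.808746)(-539.0) = -429.13 m.

ΔU = -429 m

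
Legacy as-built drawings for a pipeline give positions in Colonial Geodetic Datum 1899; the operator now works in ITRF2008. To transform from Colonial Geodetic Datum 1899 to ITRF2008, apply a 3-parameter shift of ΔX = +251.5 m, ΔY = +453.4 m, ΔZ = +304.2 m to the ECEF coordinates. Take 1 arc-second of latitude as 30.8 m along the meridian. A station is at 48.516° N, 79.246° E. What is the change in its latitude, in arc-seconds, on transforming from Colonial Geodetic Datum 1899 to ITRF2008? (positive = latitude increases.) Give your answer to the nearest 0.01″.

Δφ = -5.43″

sin φ = 0.749141, cos φ = 0.662411, sin λ = 0.982437, cos λ = 0.186593.
North component: ΔN = −sin φ cos λ·ΔX − sin φ sin λ·ΔY + cos φ·ΔZ = −(0.749141)(0.186593)(251.5) − (0.749141)(0.982437)(453.4) + (0.662411)(304.2) = -167.35 m.
1° of latitude spans 3600 × 30.80 = 110880 m, so Δφ = -167.35 / 110880 × 3600 = -5.433″.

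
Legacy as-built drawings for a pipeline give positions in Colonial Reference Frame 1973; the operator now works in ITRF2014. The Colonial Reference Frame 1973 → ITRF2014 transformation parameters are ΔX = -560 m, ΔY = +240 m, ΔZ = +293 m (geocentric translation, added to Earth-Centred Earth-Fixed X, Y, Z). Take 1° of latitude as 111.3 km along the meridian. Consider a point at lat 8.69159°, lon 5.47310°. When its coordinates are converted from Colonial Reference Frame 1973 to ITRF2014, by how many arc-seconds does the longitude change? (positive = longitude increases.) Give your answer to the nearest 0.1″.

Δλ = 9.6″

sin φ = 0.151116, cos φ = 0.988516, sin λ = 0.095378, cos λ = 0.995441.
East component: ΔE = −sin λ·ΔX + cos λ·ΔY = −(0.095378)(-560) + (0.995441)(240) = 292.32 m.
1° of latitude spans 111300 m; at latitude φ, 1° of longitude spans that × cos φ = 110021.8 m, so Δλ = 292.32 / 110021.8 × 3600 = 9.565″.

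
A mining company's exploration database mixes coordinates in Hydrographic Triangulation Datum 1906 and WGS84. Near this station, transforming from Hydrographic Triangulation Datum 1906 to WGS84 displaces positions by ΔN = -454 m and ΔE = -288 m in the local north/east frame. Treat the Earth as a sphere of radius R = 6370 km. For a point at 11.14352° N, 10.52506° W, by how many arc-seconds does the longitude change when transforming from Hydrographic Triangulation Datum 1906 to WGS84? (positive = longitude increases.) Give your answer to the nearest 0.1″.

Δλ = -9.5″

At latitude 11.14352°, cos φ = 0.981146.
One radian of longitude at latitude φ spans R cos φ, so Δλ = ΔE / (R cos φ) = -288.0 / (6370000 × 0.981146) = -4.6081e-05 rad = -9.505″.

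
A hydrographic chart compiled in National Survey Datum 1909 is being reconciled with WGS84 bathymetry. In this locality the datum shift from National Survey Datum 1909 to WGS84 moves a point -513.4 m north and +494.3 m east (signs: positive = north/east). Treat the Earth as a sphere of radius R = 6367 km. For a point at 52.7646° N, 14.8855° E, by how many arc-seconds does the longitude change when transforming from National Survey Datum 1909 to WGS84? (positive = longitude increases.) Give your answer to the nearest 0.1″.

Δλ = 26.5″

At latitude 52.7646°, cos φ = 0.605091.
One radian of longitude at latitude φ spans R cos φ, so Δλ = ΔE / (R cos φ) = 494.3 / (6367000 × 0.605091) = 1.2830e-04 rad = 26.464″.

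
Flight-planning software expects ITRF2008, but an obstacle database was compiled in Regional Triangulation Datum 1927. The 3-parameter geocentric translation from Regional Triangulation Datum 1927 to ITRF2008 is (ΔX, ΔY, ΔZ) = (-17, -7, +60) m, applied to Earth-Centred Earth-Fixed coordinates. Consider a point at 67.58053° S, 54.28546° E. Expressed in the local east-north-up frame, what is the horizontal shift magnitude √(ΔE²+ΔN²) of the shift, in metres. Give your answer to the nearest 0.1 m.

At φ = -67.58053°, λ = 54.28546°: sin φ = -0.924416, cos φ = 0.381385, sin λ = 0.811935, cos λ = 0.583747.
ΔE = −sin λ·ΔX + cos λ·ΔY = −(0.811935)·(-17) + (0.583747)·(-7) = 9.72 m.
ΔN = −sin φ cos λ·ΔX − sin φ sin λ·ΔY + cos φ·ΔZ = −(-0.924416)(0.583747)(-17) − (-0.924416)(0.811935)(-7) + (0.381385)(60) = 8.46 m.
Horizontal magnitude = √(ΔE² + ΔN²) = √(9.72² + 8.46²) = 12.88 m.

12.9 m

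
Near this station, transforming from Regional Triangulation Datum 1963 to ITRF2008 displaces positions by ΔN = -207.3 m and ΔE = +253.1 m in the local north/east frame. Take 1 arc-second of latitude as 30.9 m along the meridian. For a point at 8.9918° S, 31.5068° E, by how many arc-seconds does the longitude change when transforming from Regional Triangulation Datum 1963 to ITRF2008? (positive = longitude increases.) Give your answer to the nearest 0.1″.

Δλ = 8.3″

At latitude -8.9918°, cos φ = 0.987711.
1″ of longitude at this latitude = 30.90 × cos φ = 30.5203 m, so Δλ = 253.1 / 30.5203 = 8.293″.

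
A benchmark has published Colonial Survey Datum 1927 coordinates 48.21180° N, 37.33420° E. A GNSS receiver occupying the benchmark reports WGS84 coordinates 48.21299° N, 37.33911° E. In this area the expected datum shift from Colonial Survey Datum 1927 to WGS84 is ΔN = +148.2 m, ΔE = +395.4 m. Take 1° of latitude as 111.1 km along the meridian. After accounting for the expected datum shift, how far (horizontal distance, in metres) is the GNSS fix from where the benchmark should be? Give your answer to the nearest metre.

36 m

Observed coordinate differences: Δφ = +0.00119°, Δλ = +0.00491°.
Converting to metres (1° lat = 111100 m, cos φ = 0.666379): observed ΔN = 132.2 m, observed ΔE = 363.5 m.
Subtracting the expected shift leaves a residual of 132.2 − (148.2) = -16.0 m north and 363.5 − (395.4) = -31.9 m east.
Residual distance = √((-16.0)² + (-31.9)²) = 35.7 m.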